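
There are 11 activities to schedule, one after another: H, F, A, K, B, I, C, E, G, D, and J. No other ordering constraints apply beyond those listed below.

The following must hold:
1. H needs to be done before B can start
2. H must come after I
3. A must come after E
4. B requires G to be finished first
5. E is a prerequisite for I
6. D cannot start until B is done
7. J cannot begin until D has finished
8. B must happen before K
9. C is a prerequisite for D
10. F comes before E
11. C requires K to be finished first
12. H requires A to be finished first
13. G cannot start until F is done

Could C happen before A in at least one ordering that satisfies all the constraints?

There is a dependency chain A → H → B → K → C, so C always comes after A.
Hence C can never be scheduled before A.

No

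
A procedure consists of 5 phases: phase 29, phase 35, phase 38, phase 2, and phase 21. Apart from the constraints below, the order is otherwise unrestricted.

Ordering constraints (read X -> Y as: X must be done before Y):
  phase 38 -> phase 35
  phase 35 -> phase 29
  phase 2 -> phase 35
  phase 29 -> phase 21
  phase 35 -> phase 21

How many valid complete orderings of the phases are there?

The phases with no prerequisites are phase 38, phase 2; any of them can be placed first.
Counting all ways to extend the partial order to a total order gives 2.

2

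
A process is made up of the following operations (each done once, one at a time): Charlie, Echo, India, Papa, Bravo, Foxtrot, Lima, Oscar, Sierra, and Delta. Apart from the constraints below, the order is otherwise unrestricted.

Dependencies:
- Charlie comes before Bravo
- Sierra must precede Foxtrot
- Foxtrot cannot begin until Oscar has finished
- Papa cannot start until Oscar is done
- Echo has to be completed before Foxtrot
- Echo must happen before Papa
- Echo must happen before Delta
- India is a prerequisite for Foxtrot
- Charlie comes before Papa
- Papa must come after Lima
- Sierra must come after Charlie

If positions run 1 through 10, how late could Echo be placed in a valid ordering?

7

The operations that are forced after Echo, directly or by a chain of constraints, are Papa, Foxtrot, Delta. That's 3 operations.
With 3 mandatory successors out of 10 operations total, the latest slot for Echo is 10−3 = 7, and it's reachable by doing all non-successors before Echo.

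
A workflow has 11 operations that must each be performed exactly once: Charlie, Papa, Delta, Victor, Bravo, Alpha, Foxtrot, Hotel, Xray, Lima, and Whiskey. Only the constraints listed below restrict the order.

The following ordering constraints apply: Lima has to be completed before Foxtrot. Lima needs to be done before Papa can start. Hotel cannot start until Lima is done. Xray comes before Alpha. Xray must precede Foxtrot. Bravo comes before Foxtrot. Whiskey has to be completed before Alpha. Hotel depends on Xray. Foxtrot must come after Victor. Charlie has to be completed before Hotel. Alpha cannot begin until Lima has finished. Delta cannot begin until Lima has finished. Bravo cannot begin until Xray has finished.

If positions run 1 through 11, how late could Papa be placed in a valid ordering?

Nothing depends on Papa, so it can be the final operation, position 11.

11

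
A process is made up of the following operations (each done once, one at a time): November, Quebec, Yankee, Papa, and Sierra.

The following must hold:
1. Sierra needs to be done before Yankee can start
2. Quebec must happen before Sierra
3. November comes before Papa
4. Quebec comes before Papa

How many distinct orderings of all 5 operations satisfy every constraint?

The operations with no prerequisites are November, Quebec; any of them can be placed first.
Counting all ways to extend the partial order to a total order gives 9.

9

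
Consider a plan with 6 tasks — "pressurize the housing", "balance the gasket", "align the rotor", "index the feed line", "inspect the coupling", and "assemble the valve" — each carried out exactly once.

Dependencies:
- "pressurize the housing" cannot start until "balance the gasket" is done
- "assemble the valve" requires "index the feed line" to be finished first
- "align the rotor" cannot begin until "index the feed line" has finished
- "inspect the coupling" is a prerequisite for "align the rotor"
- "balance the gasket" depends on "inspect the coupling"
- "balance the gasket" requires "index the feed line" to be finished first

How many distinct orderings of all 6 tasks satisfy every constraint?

The tasks with no prerequisites are "index the feed line", "inspect the coupling"; any of them can be placed first.
Enumerating by repeatedly choosing an available task (one whose prerequisites are all placed) gives 27 distinct complete orderings.

27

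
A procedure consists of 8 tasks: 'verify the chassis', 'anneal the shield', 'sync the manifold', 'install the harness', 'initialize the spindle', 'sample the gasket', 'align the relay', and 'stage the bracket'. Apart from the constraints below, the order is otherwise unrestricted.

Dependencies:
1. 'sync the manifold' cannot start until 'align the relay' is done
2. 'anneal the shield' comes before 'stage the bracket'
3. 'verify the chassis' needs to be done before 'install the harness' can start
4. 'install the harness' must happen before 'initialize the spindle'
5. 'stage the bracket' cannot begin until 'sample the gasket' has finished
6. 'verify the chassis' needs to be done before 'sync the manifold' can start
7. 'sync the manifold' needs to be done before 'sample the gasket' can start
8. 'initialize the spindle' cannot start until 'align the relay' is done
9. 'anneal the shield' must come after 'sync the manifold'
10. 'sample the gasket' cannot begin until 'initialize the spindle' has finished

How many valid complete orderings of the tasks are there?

2 tasks have no prerequisites ('verify the chassis', 'align the relay'), so any of them could come first.
Counting all ways to extend the partial order to a total order gives 23.

23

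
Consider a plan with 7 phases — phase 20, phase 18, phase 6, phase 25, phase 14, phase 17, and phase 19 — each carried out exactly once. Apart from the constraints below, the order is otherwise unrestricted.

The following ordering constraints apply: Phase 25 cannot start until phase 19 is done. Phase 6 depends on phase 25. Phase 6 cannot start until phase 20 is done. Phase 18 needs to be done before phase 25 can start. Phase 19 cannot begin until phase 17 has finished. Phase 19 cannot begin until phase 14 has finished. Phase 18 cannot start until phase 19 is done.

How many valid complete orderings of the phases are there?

The phases with no prerequisites are phase 20, phase 14, phase 17; any of them can be placed first.
Counting all ways to extend the partial order to a total order gives 12.

12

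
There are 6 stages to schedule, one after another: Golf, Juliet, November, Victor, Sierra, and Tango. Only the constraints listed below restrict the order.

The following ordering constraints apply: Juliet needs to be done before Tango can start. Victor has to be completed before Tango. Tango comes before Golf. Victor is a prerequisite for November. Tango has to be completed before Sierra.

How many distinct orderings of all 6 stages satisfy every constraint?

18

The stages with no prerequisites are Juliet, Victor; any of them can be placed first.
Counting all ways to extend the partial order to a total order gives 18.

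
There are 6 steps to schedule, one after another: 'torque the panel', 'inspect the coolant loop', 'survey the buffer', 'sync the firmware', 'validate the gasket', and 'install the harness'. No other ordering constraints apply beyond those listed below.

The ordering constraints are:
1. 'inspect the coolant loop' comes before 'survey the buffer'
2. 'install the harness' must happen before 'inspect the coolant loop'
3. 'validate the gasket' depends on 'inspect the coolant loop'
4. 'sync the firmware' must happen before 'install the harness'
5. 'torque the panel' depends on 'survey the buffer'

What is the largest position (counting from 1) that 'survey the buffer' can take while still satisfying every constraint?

5

The only step forced after 'survey the buffer' (directly or by a chain) is 'torque the panel'.
With 1 mandatory successor out of 6 steps total, the latest slot for 'survey the buffer' is 6−1 = 5, and it's reachable by doing all non-successors before 'survey the buffer'.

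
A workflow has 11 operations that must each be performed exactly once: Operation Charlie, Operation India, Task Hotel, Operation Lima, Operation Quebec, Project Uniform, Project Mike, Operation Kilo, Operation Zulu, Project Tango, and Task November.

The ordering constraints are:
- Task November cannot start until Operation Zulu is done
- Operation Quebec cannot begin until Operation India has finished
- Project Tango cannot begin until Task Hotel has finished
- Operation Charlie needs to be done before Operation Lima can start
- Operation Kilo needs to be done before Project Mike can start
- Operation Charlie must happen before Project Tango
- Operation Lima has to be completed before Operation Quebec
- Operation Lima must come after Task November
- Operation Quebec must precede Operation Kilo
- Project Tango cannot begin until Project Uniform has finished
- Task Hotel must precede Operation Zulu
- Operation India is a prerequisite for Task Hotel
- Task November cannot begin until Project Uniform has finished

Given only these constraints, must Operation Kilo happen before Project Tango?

No

No chain of constraints connects Operation Kilo to Project Tango in either direction.
So Operation Kilo can come before Project Tango or after — it is not forced.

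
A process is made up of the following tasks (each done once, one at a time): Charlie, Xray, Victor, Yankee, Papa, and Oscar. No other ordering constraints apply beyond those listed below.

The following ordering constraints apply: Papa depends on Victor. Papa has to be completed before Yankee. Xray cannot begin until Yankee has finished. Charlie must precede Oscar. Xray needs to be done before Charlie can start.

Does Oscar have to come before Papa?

No

The constraints actually force Papa before Oscar (via Papa → Yankee → Xray → Charlie → Oscar), not the other way around.
So Oscar never precedes Papa.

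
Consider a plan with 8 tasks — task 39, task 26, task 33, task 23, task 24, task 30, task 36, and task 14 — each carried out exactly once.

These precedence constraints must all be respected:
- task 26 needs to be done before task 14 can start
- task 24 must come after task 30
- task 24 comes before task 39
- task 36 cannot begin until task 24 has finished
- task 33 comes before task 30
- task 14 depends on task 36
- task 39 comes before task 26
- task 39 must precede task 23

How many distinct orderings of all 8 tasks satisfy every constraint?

Only task 33 has no prerequisites, so it must go first.
Systematically extending each partial ordering one task at a time and counting, there are 11 complete orderings.

11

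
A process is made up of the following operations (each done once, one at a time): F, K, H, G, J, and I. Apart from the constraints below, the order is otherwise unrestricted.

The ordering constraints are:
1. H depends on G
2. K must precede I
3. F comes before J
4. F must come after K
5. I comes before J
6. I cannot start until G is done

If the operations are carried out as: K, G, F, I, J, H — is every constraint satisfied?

Yes

Going through the constraints one by one, each required predecessor appears earlier in the sequence than its dependent — e.g. G (position 2) is before H (position 6), as required.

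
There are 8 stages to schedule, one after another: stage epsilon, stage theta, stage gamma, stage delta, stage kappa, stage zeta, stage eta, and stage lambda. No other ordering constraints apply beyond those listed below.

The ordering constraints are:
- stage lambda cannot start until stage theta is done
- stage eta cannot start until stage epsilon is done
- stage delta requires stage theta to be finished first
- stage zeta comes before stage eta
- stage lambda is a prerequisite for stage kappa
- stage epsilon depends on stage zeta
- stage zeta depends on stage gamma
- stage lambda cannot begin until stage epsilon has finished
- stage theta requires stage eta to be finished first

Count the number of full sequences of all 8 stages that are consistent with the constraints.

3

Stage gamma is the only stage with nothing required before it, so every ordering starts there.
Enumerating by repeatedly choosing an available stage (one whose prerequisites are all placed) gives 3 distinct complete orderings.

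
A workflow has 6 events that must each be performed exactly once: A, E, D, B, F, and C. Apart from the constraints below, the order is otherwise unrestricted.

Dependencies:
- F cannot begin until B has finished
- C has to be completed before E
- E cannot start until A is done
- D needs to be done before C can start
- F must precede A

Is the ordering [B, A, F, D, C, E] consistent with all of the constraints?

In the proposed order, A appears before F.
That contradicts the constraint that F must precede A.

No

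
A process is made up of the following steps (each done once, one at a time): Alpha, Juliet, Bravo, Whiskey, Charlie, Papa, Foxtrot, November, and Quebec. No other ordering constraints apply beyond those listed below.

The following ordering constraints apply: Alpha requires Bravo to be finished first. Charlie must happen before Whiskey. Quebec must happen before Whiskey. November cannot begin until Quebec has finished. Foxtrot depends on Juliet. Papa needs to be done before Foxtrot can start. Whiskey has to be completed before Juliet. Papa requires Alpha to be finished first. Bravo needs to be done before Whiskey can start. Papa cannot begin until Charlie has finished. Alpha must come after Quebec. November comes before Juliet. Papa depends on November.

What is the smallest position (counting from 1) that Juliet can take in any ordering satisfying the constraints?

6

Every step that must precede Juliet has to come before it. Tracing all chains that end at Juliet, those steps are: Bravo, Whiskey, Charlie, November, Quebec — 5 in total.
So at minimum 5 steps come before Juliet, putting Juliet no earlier than position 6. That position is achievable by scheduling exactly those predecessors first.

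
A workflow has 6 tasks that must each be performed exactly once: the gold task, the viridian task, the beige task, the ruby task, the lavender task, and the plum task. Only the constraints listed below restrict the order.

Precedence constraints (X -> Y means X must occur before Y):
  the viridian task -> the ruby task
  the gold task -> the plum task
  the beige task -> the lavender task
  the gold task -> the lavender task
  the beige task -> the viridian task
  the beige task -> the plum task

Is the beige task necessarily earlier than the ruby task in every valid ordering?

Yes

There is a constraint chain the beige task → the viridian task → the ruby task.
That forces the beige task before the ruby task in every valid schedule.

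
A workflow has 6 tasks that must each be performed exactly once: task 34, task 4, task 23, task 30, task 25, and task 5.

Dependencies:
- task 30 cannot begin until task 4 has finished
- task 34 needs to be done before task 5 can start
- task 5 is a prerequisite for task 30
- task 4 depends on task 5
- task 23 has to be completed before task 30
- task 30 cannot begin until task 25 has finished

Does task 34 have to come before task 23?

No

No chain of constraints connects task 34 to task 23 in either direction.
There exist valid orderings with task 23 before task 34, so task 34 is not required to come first.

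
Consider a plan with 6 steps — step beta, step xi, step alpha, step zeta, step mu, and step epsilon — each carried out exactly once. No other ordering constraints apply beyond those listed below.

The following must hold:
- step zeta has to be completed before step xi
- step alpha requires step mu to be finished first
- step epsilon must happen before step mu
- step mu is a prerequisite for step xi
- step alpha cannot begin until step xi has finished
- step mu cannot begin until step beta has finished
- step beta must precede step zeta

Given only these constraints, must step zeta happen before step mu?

No

Step zeta and step mu are not related by any chain of constraints.
There exist valid orderings with step mu before step zeta, so step zeta is not required to come first.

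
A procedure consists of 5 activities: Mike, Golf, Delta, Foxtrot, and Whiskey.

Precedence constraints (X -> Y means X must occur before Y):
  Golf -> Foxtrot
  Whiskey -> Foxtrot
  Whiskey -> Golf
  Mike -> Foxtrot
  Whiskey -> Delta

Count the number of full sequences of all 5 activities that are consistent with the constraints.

11

2 activities have no prerequisites (Mike, Whiskey), so any of them could come first.
Systematically extending each partial ordering one activity at a time and counting, there are 11 complete orderings.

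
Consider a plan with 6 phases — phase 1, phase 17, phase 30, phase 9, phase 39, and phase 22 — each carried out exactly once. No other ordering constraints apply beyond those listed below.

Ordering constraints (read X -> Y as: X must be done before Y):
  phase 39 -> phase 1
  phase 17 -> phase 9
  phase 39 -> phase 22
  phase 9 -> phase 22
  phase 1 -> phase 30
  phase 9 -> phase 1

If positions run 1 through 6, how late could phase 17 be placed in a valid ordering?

2

Following every chain forward from phase 17, the phases that must come later are phase 1, phase 30, phase 9, phase 22 — 4 of them.
With 4 mandatory successors out of 6 phases total, the latest slot for phase 17 is 6−4 = 2, and it's reachable by doing all non-successors before phase 17.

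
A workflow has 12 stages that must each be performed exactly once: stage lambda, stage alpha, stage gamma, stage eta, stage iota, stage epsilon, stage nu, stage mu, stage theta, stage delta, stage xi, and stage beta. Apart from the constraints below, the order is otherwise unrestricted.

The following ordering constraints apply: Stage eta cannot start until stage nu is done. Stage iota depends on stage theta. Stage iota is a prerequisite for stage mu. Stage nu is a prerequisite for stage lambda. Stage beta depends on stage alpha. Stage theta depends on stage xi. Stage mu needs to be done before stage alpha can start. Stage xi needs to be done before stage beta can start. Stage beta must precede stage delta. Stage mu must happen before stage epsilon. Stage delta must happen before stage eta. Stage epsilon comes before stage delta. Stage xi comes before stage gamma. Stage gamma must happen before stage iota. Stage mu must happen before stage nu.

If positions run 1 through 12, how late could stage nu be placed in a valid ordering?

10

Following every chain forward from stage nu, the stages that must come later are stage lambda, stage eta — 2 of them.
So at least 2 stages follow stage nu, putting stage nu no later than position 10. That position is achievable by scheduling everything else first.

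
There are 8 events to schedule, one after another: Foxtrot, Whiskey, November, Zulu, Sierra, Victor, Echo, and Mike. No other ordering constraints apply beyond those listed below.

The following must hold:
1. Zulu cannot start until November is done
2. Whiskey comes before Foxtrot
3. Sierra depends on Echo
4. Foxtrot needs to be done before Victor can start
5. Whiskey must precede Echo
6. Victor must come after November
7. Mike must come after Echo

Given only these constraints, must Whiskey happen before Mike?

Chaining the stated constraints: Whiskey → Echo → Mike.
So Whiskey must precede Mike in any valid ordering.

Yes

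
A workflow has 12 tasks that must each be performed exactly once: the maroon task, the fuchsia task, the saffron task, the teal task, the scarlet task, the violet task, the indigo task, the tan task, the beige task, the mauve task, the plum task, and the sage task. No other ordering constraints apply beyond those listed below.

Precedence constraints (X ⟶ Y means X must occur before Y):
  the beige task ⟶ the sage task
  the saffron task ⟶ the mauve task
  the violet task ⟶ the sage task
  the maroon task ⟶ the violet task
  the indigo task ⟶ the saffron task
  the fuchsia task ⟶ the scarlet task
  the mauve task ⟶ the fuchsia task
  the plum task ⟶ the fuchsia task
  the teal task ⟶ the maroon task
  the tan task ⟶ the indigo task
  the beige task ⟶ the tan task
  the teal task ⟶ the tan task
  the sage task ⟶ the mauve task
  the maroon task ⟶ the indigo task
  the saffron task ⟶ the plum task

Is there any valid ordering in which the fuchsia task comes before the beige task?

Following the beige task → the sage task → the mauve task → the fuchsia task, the beige task must precede the fuchsia task in every valid ordering.
So no valid ordering can have the fuchsia task before the beige task.

No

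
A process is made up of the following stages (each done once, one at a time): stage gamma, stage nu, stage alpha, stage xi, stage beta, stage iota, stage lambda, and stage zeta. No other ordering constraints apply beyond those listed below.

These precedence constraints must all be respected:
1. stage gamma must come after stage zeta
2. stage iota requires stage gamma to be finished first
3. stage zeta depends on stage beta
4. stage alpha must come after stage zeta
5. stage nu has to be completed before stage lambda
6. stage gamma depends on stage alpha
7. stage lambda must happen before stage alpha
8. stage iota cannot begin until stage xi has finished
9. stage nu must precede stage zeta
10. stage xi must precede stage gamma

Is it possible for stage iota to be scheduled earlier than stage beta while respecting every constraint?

No

There is a dependency chain stage beta → stage zeta → stage gamma → stage iota, so stage iota always comes after stage beta.
Hence stage iota can never be scheduled before stage beta.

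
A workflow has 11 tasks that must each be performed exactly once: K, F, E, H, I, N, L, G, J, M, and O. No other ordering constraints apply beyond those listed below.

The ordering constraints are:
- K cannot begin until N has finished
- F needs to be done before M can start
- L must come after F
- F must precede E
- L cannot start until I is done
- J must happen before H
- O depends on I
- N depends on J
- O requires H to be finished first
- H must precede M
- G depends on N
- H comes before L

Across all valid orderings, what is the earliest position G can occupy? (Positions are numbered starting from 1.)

3

The tasks that are forced before G, directly or transitively, are N, J. That's 2 tasks.
With 2 mandatory predecessors, the earliest G can sit is position 2+1 = 3, and placing just those 2 first achieves it.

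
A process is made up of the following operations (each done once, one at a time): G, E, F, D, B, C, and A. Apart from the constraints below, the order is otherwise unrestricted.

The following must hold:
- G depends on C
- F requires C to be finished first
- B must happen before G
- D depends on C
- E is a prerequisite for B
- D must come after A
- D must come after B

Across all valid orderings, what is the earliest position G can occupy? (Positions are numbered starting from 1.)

Working backwards through the constraints from G, its full set of required predecessors is E, B, C — 3 of them.
So at minimum 3 operations come before G, putting G no earlier than position 4. That position is achievable by scheduling exactly those predecessors first.

4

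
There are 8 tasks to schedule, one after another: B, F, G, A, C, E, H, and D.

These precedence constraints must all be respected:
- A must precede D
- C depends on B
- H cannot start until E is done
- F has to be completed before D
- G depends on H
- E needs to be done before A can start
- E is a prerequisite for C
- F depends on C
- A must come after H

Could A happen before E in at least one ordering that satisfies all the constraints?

No

The constraints give a chain E → A, which forces E before A.
So no valid ordering can have A before E.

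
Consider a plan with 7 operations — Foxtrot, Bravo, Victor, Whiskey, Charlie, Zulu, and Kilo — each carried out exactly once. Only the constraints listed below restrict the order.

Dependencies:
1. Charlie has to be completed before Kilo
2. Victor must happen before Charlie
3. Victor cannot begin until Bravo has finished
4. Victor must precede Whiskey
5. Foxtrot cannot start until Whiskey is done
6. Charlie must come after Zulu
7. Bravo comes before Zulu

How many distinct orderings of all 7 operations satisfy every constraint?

16

Bravo is the only operation with nothing required before it, so every ordering starts there.
Counting all ways to extend the partial order to a total order gives 16.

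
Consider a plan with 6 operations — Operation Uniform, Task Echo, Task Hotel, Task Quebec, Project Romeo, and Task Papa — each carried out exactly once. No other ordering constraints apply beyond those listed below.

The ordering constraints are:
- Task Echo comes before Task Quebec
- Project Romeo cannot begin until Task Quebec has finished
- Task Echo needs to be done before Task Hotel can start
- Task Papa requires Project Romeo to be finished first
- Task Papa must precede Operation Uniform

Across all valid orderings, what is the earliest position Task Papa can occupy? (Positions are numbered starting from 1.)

The operations that are forced before Task Papa, directly or transitively, are Task Echo, Task Quebec, Project Romeo. That's 3 operations.
With 3 mandatory predecessors, the earliest Task Papa can sit is position 3+1 = 4, and placing just those 3 first achieves it.

4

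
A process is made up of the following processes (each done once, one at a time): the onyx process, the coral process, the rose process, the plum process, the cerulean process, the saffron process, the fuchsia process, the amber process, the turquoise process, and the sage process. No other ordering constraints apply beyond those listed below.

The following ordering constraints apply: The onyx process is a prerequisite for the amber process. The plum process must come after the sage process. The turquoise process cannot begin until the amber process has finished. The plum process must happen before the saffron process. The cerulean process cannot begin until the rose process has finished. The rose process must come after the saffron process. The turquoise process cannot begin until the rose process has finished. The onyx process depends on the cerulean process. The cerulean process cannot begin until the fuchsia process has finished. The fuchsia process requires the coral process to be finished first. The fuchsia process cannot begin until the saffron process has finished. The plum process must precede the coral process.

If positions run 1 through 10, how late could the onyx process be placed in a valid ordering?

8

Every process that must follow the onyx process has to come after it. Tracing all chains starting from the onyx process, those processes are: the amber process, the turquoise process — 2 in total.
With 2 mandatory successors out of 10 processes total, the latest slot for the onyx process is 10−2 = 8, and it's reachable by doing all non-successors before the onyx process.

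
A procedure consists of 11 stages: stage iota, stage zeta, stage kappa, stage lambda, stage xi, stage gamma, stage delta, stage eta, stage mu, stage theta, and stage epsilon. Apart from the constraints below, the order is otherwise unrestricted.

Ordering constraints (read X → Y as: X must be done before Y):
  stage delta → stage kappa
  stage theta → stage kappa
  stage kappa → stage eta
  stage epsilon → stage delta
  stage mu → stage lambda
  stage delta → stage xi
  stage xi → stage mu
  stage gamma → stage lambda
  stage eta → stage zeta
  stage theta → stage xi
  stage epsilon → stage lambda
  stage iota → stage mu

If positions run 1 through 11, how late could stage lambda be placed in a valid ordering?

Stage lambda has no required successors, so nothing stops it from going last (position 11).

11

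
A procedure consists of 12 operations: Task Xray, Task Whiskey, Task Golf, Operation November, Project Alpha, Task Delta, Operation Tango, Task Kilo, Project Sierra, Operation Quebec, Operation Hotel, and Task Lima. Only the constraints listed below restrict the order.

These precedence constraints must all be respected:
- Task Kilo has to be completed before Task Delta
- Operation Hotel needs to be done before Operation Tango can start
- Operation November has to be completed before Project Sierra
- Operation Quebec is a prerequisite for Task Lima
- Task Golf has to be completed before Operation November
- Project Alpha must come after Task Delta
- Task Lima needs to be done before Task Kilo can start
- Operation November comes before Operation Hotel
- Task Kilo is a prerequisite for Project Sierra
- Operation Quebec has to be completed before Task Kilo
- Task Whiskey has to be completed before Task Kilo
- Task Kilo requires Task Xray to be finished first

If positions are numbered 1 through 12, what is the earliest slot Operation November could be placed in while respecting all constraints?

2

The only operation forced before Operation November (directly or transitively) is Task Golf.
So at minimum 1 operation comes before Operation November, putting Operation November no earlier than position 2. That position is achievable by scheduling exactly that predecessor first.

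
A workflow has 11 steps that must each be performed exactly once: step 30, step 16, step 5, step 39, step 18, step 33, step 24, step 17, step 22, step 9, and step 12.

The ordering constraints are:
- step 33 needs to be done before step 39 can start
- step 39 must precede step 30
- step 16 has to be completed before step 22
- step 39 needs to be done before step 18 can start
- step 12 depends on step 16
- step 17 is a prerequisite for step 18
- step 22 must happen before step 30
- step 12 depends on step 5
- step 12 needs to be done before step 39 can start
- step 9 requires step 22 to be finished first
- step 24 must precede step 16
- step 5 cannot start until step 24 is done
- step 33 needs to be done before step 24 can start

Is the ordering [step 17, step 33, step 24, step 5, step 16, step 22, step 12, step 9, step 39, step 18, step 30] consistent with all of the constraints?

Yes

Checking each listed constraint against this order: for instance, step 17 is in position 1 and step 18 in position 10, so that constraint holds — and the remaining constraints check out the same way.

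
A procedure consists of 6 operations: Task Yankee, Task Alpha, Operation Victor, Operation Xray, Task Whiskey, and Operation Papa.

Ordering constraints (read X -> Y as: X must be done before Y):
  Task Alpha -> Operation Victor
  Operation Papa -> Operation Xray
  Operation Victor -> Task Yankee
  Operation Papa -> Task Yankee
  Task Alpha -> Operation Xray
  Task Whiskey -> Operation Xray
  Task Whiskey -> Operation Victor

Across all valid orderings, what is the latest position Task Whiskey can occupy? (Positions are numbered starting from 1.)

Every operation that must follow Task Whiskey has to come after it. Tracing all chains starting from Task Whiskey, those operations are: Task Yankee, Operation Victor, Operation Xray — 3 in total.
So at least 3 operations follow Task Whiskey, putting Task Whiskey no later than position 3. That position is achievable by scheduling everything else first.

3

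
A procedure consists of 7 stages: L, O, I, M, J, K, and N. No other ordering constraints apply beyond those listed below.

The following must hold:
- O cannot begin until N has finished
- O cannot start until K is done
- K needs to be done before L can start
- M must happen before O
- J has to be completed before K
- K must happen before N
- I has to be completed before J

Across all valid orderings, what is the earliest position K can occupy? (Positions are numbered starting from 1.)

Every stage that must precede K has to come before it. Tracing all chains that end at K, those stages are: I, J — 2 in total.
So at minimum 2 stages come before K, putting K no earlier than position 3. That position is achievable by scheduling exactly those predecessors first.

3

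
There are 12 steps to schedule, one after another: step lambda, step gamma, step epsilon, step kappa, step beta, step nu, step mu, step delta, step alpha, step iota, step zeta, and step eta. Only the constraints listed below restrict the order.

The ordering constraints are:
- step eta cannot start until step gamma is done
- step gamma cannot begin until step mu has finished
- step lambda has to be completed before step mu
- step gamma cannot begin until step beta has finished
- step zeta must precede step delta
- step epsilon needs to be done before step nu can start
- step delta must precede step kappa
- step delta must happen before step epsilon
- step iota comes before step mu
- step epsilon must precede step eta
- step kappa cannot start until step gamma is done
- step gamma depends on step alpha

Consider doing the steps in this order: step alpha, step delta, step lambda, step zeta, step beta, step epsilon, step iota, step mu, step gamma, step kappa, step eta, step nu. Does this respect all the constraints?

No

In the proposed order, step delta appears before step zeta.
But one of the constraints requires step zeta before step delta, so this ordering violates it.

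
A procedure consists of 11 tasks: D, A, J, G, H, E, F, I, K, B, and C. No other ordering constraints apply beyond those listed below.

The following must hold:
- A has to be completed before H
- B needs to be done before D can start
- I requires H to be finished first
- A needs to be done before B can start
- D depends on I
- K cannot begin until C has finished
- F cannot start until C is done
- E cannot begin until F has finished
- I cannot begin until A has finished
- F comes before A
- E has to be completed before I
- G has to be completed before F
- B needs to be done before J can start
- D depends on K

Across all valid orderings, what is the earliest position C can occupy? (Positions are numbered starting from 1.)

1

C has no prerequisites at all, so it can go in position 1.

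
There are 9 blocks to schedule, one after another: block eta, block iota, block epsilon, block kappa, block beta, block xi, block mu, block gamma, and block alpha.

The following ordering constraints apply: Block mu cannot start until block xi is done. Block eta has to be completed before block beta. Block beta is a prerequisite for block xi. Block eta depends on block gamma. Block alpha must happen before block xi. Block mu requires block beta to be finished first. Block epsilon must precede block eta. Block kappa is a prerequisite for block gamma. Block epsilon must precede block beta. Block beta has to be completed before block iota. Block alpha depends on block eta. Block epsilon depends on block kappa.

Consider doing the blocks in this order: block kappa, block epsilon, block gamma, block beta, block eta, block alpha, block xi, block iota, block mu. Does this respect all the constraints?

The sequence places block beta ahead of block eta.
That contradicts the constraint that block eta must precede block beta.

No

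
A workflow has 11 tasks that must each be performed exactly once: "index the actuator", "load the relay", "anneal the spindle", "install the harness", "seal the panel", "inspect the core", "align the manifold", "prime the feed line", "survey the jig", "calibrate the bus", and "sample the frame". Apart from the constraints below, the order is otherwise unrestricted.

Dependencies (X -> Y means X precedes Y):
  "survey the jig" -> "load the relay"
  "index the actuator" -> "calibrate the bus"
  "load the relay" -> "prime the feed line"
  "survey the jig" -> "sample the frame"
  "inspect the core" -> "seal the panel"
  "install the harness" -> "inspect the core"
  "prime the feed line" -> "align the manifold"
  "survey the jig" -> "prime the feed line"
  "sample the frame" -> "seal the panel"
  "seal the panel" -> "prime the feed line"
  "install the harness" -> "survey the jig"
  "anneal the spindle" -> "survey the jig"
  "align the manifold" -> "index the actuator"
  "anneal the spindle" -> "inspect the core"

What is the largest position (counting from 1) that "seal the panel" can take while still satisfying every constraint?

7

The tasks that are forced after "seal the panel", directly or by a chain of constraints, are "index the actuator", "align the manifold", "prime the feed line", "calibrate the bus". That's 4 tasks.
So at least 4 tasks follow "seal the panel", putting "seal the panel" no later than position 7. That position is achievable by scheduling everything else first.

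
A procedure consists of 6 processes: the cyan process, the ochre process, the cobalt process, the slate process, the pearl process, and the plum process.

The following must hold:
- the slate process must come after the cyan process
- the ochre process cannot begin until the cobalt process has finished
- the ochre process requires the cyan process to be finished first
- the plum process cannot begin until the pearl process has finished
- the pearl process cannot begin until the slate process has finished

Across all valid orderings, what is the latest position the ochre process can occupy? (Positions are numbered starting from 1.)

6

No constraint forces any process after the ochre process, so it can be placed last, in position 6.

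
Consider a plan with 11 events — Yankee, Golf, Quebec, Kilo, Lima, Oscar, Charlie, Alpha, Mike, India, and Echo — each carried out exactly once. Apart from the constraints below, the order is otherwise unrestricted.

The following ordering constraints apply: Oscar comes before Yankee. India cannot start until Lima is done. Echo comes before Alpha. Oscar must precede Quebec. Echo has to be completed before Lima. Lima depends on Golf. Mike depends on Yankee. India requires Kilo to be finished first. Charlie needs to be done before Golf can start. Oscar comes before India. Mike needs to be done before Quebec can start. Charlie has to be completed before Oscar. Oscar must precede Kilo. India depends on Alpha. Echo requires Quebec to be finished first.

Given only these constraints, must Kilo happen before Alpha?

Nothing in the constraints links Kilo and Alpha; they are unordered relative to each other.
There exist valid orderings with Alpha before Kilo, so Kilo is not required to come first.

No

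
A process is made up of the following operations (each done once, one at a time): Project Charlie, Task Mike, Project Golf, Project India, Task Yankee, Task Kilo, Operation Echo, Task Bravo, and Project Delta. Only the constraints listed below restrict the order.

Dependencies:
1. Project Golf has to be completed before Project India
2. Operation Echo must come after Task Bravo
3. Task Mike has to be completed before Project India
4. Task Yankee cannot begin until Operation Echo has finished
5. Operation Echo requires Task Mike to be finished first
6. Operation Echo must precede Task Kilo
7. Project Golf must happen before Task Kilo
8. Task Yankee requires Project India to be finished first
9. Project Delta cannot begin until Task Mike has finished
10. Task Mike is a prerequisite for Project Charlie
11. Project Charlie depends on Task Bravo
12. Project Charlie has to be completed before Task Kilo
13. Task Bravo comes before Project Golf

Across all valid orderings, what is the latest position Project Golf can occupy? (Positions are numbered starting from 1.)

6

Following every chain forward from Project Golf, the operations that must come later are Project India, Task Yankee, Task Kilo — 3 of them.
With 3 mandatory successors out of 9 operations total, the latest slot for Project Golf is 9−3 = 6, and it's reachable by doing all non-successors before Project Golf.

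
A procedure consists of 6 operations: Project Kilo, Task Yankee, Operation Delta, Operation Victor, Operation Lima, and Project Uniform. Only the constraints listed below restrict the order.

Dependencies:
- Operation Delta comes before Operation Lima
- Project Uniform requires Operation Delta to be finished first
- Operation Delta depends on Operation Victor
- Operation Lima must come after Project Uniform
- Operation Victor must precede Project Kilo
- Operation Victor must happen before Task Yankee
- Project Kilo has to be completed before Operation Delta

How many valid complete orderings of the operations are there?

5

Operation Victor is the only operation with nothing required before it, so every ordering starts there.
Systematically extending each partial ordering one operation at a time and counting, there are 5 complete orderings.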